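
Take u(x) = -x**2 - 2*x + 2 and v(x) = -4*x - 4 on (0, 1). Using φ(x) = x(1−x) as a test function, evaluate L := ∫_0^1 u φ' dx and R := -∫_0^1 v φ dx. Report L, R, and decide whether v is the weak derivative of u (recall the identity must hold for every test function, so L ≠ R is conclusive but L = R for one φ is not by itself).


LHS = 1/2, RHS = 1. No, v is not the weak derivative of u.

u(x) = -x**2 - 2*x + 2, classical derivative u'(x) = -2*x - 2.
φ(x) = x(1−x), so φ'(x) = 1 - 2*x.
Note φ(0) = φ(1) = 0, so the boundary term u·φ vanishes.
LHS = ∫_0^1 u(x) φ'(x) dx = ∫_0^1 (2*x^3 + 3*x^2 - 6*x + 2) dx. Term by term:
  ∫_0^1 2*x^3 dx = 1/2;  ∫_0^1 3*x^2 dx = 1;  ∫_0^1 -6*x dx = -3;
  ∫_0^1 2 dx = 2.
Sum: 1/2 + 1 − 3 + 2 = 1/2.
So LHS = 1/2.
∫_0^1 v(x) φ(x) dx = ∫_0^1 (4*x^3 - 4*x) dx. Term by term:
  ∫_0^1 4*x^3 dx = 1;  ∫_0^1 -4*x dx = -2.
Sum: 1 − 2 = -1.
So RHS = -∫_0^1 v(x) φ(x) dx = 1.
LHS − RHS = -1/2 ≠ 0, so the identity fails.
(For a valid weak derivative the identity must hold for EVERY test function, in particular this one. The failure shows v is NOT the weak derivative of u.)
Correct weak derivative would be u'(x) = -2*x - 2.


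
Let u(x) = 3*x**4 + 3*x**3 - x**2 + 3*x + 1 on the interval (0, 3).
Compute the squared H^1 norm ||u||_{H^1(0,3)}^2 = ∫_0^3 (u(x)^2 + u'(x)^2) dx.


||u||_{H^1}^2 = 2244201/20

The H^1 norm (squared) on an interval (0, L) is
  ||u||_{H^1}^2 = ∫_0^L u(x)^2 dx + ∫_0^L u'(x)^2 dx.
Compute u'(x) = 12*x**3 + 9*x**2 - 2*x + 3.
Then u(x)^2 = 9*x**8 + 18*x**7 + 3*x**6 + 12*x**5 + 25*x**4 + 7*x**2 + 6*x + 1 and u'(x)^2 = 144*x**6 + 216*x**5 + 33*x**4 + 36*x**3 + 58*x**2 - 12*x + 9.
Integrate each monomial from 0 to 3 using ∫_0^3 c·x^n dx = c·3^(n+1)/(n+1):
  ∫_0^3 u(x)^2 dx = ∫_0^3 (9*x^8 + 18*x^7 + 3*x^6 + 12*x^5 + 25*x^4 + 7*x^2 + 6*x + 1) dx. Term by term:
    ∫_0^3 9*x^8 dx = 19683;  ∫_0^3 18*x^7 dx = 59049/4;  ∫_0^3 3*x^6 dx = 6561/7;
    ∫_0^3 12*x^5 dx = 1458;  ∫_0^3 25*x^4 dx = 1215;  ∫_0^3 7*x^2 dx = 63;
    ∫_0^3 6*x dx = 27;  ∫_0^3 1 dx = 3.
  Sum: 19683 + 59049/4 + 6561/7 + 1458 + 1215 + 63 + 27 + 3 = 1068159/28.
  ∫_0^3 u'(x)^2 dx = ∫_0^3 (144*x^6 + 216*x^5 + 33*x^4 + 36*x^3 + 58*x^2 - 12*x + 9) dx. Term by term:
    ∫_0^3 144*x^6 dx = 314928/7;  ∫_0^3 216*x^5 dx = 26244;  ∫_0^3 33*x^4 dx = 8019/5;
    ∫_0^3 36*x^3 dx = 729;  ∫_0^3 58*x^2 dx = 522;  ∫_0^3 -12*x dx = -54;
    ∫_0^3 9 dx = 27.
  Sum: 314928/7 + 26244 + 8019/5 + 729 + 522 − 54 + 27 = 2592153/35.
Adding: ||u||_{H^1}^2 = 1068159/28 + 2592153/35 = 2244201/20.


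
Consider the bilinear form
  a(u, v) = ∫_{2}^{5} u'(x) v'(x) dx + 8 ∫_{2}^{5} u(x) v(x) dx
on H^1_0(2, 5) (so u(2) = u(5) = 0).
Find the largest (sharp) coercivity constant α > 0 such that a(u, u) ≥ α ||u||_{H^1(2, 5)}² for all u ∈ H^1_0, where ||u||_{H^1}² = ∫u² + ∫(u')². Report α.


α = 1

Coercivity of a(·,·) on H^1_0(2, 5) means a(u, u) ≥ α ||u||_{H^1}² for every u ∈ H^1_0.
The interval has length L = 3, and Poincaré/coercivity depend only on L. Here a(u, u) = ∫(u')² + (8)·∫u².
Here c = 8 ≥ 1, so a(u,u) = ∫(u')² + c∫u² ≥ ∫(u')² + ∫u² = ||u||_{H^1}², i.e. α = 1 works. No larger α is possible: a(u,u) ≥ α||u||_{H^1}² means (1−α)∫(u')² ≥ (α−c)∫u², and for the modes u_n = sin(nπ(x−x₀)/L) (x₀ the left endpoint) one has ∫u_n²/∫(u_n')² = (L/(nπ))² → 0, so a(u_n,u_n)/||u_n||_{H^1}² → 1. Hence the optimal constant is α = 1.
Therefore α = 1.


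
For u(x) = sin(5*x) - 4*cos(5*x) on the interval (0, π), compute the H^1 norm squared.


||u||_{H^1(0,π)}^2 = 221*π

u'(x) = 20*sin(5*x) + 5*cos(5*x).
Expand u² and (u')² and integrate term by term on (0, π), using: for integers n ≥ 1, ∫_0^π sin²(nx) dx = ∫_0^π cos²(nx) dx = π/2; for n ≠ n', ∫_0^π sin(nx)sin(n'x) dx = ∫_0^π cos(nx)cos(n'x) dx = 0; and by product-to-sum, ∫_0^π sin(nx)cos(n'x) dx = ½∫_0^π [sin((n+n')x) + sin((n−n')x)] dx, which is 0 when n+n' is even and 2n/(n²−n'²) when n+n' is odd (it need not vanish on (0, π)).
  u² squared terms: (-4)²·∫cos(5x)² dx = 16·π/2 = 8*π;  (1)²·∫sin(5x)² dx = 1·π/2 = π/2.
  u² cross terms: 2·(-4)·(1)·∫cos(5x)·sin(5x) dx = -8·(0) = 0.
  So ∫_0^π u² dx = 8*π + π/2 + 0 = 17*π/2.
  (u')² squared terms: (5)²·∫cos(5x)² dx = 25·π/2 = 25*π/2;  (20)²·∫sin(5x)² dx = 400·π/2 = 200*π.
  (u')² cross terms: 2·(5)·(20)·∫cos(5x)·sin(5x) dx = 200·(0) = 0.
  So ∫_0^π (u')² dx = 25*π/2 + 200*π + 0 = 425*π/2.
||u||_{H^1}^2 = (17*π/2) + (425*π/2) = 221*π.


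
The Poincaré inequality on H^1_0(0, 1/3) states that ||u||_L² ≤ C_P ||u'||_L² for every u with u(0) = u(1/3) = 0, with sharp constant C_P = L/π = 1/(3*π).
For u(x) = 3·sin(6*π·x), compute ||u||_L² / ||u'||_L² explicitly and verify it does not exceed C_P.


||u||_L² / ||u'||_L² = 1/(6*π) < C_P = 1/(3*π).

u(x) = 3·sin(6*π·x), so u'(x) = 18*π*cos(6*π*x).
Writing u(x) = A·sin(kπx/L) with A = 3 and k = 2, use ∫_0^L sin²(kπx/L) dx = L/2 and ∫_0^L cos²(kπx/L) dx = L/2.
u² = 9·sin²(6*π·x) and (u')² = 324*π^2·cos²(6*π·x), and each of sin², cos² integrates to L/2 = 1/6 over (0, 1/3).
∫_0^1/3 u² dx = 3/2, so ||u||_L² = sqrt(6)/2.
∫_0^1/3 (u')² dx = 54*π^2, so ||u'||_L² = 3*sqrt(6)*π.
Ratio ||u||_L² / ||u'||_L² = 1/(6*π).
Sharp Poincaré constant on H^1_0(0, 1/3) is C_P = L/π = 1/(3*π), achieved by sin(3*π·x).
This is the k = 2 harmonic; the ratio L/(kπ) is strictly less than C_P = L/π, consistent with the sharp inequality ||u||_L² ≤ C_P ||u'||_L².


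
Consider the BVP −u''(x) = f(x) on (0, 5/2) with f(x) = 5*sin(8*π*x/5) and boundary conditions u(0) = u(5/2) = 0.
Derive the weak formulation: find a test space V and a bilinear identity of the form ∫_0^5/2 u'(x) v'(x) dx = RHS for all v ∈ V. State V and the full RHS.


V = H^1_0(0, 5/2) (so v(0) = v(5/2) = 0); weak form: ∫_0^5/2 u'v' dx = ∫_0^5/2 (5*sin(8*π*x/5)) v dx for all v ∈ V.

Multiply both sides by a test function v and integrate from 0 to 5/2:
  ∫_0^5/2 −u''(x) v(x) dx = ∫_0^5/2 f(x) v(x) dx.
Integrate the LHS by parts once:
  ∫_0^5/2 −u'' v dx = −[u'(x) v(x)]_0^5/2 + ∫_0^5/2 u'(x) v'(x) dx.
Thus ∫_0^5/2 u'(x) v'(x) dx = ∫_0^5/2 f(x) v(x) dx + [u'(x) v(x)]_0^5/2.
Choose V so that boundary terms are either known or forced to vanish.
u is Dirichlet: u(0) = u(5/2) = 0. Let V = H^1_0(0, 5/2); then v(0) = v(5/2) = 0, and [u' v]_0^5/2 = 0.
Weak formulation: find u (satisfying any essential BC) such that ∫_0^5/2 u'(x) v'(x) dx = ∫_0^5/2 f v dx for all v ∈ V.
Substituting f(x) = 5*sin(8*π*x/5), the right-hand side is ∫_0^5/2 (5*sin(8*π*x/5)) v dx.


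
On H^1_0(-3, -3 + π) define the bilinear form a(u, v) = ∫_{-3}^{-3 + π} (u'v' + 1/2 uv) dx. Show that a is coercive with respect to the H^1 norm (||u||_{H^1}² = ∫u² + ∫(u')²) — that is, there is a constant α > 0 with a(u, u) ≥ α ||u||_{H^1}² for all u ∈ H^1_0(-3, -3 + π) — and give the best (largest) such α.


α = 3/4

Coercivity of a(·,·) on H^1_0(-3, -3 + π) means a(u, u) ≥ α ||u||_{H^1}² for every u ∈ H^1_0.
The interval has length L = π, and Poincaré/coercivity depend only on L. Here a(u, u) = ∫(u')² + (1/2)·∫u².
Here 0 < c = 1/2 < 1. The condition a(u,u) ≥ α||u||_{H^1}² reads (1−α)∫(u')² ≥ (α−c)∫u². Any admissible α is ≤ 1 (rapidly oscillating u have ∫u²/∫(u')² → 0), and α = 1 would force 0 ≥ (1−c)∫u², impossible since c < 1; so 1−α > 0. By the sharp Poincaré inequality on H^1_0 of an interval of length L, ∫(u')² ≥ (π/L)²∫u² with equality for the first sine mode sin(π(x−x₀)/L) (x₀ the left endpoint), so the inequality holds for all u iff (1−α)(π/L)² ≥ α − c, i.e. α ≤ ((π/L)² + c)/((π/L)² + 1) = (1 + c(L/π)²)/(1 + (L/π)²). With (π/L)² = 1 and c = 1/2, the largest admissible constant is α = ((π/L)² + c)/((π/L)² + 1).
Simplifying, α = 3/4.


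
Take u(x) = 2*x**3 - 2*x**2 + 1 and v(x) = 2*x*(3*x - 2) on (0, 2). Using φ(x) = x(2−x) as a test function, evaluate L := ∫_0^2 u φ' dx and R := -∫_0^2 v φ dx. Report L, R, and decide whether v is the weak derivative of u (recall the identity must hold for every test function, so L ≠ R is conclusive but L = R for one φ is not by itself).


LHS = -64/15, RHS = -64/15. Yes, v = u' weakly.

u(x) = 2*x**3 - 2*x**2 + 1, classical derivative u'(x) = 6*x**2 - 4*x.
φ(x) = x(2−x), so φ'(x) = 2 - 2*x.
Note φ(0) = φ(2) = 0, so the boundary term u·φ vanishes.
LHS = ∫_0^2 u(x) φ'(x) dx = ∫_0^2 (-4*x^4 + 8*x^3 - 4*x^2 - 2*x + 2) dx. Term by term:
  ∫_0^2 -4*x^4 dx = -128/5;  ∫_0^2 8*x^3 dx = 32;  ∫_0^2 -4*x^2 dx = -32/3;
  ∫_0^2 -2*x dx = -4;  ∫_0^2 2 dx = 4.
Sum: -128/5 + 32 − 32/3 − 4 + 4 = -64/15.
So LHS = -64/15.
∫_0^2 v(x) φ(x) dx = ∫_0^2 (-6*x^4 + 16*x^3 - 8*x^2) dx. Term by term:
  ∫_0^2 -6*x^4 dx = -192/5;  ∫_0^2 16*x^3 dx = 64;  ∫_0^2 -8*x^2 dx = -64/3.
Sum: -192/5 + 64 − 64/3 = 64/15.
So RHS = -∫_0^2 v(x) φ(x) dx = -64/15.
LHS = RHS, so the identity holds for this test φ.
Moreover u is smooth here and v(x) = u'(x) = 6*x**2 - 4*x pointwise, so the identity holds for every test function. Hence v is the weak derivative of u.


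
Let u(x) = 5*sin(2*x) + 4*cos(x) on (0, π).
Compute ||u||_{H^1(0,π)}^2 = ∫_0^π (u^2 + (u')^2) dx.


||u||_{H^1(0,π)}^2 = 320/3 + 157*π/2

u'(x) = -4*sin(x) + 10*cos(2*x).
Expand u² and (u')² and integrate term by term on (0, π), using: for integers n ≥ 1, ∫_0^π sin²(nx) dx = ∫_0^π cos²(nx) dx = π/2; for n ≠ n', ∫_0^π sin(nx)sin(n'x) dx = ∫_0^π cos(nx)cos(n'x) dx = 0; and by product-to-sum, ∫_0^π sin(nx)cos(n'x) dx = ½∫_0^π [sin((n+n')x) + sin((n−n')x)] dx, which is 0 when n+n' is even and 2n/(n²−n'²) when n+n' is odd (it need not vanish on (0, π)).
  u² squared terms: (4)²·∫cos(x)² dx = 16·π/2 = 8*π;  (5)²·∫sin(2x)² dx = 25·π/2 = 25*π/2.
  u² cross terms: 2·(4)·(5)·∫cos(x)·sin(2x) dx = 40·(4/3) = 160/3.
  So ∫_0^π u² dx = 8*π + 25*π/2 + 160/3 = 160/3 + 41*π/2.
  (u')² squared terms: (-4)²·∫sin(x)² dx = 16·π/2 = 8*π;  (10)²·∫cos(2x)² dx = 100·π/2 = 50*π.
  (u')² cross terms: 2·(-4)·(10)·∫sin(x)·cos(2x) dx = -80·(-2/3) = 160/3.
  So ∫_0^π (u')² dx = 8*π + 50*π + 160/3 = 160/3 + 58*π.
||u||_{H^1}^2 = (160/3 + 41*π/2) + (160/3 + 58*π) = 320/3 + 157*π/2.


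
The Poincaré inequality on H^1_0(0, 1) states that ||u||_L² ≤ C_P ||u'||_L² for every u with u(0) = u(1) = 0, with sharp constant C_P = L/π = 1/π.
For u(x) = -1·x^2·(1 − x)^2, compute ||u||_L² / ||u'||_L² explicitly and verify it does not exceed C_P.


||u||_L² / ||u'||_L² = sqrt(3)/6 < C_P = 1/π.

u(x) = -1·x^2·(1 − x)^2, so u'(x) = 2*x*(x*(1 - x) - (x - 1)^2).
u(x) = -1·x^2·(1 − x)^2 vanishes at x = 0 and x = 1, so u ∈ H^1_0(0, 1). Differentiate via the product rule and integrate the resulting polynomials term by term.
  ∫_0^1 u² dx = ∫_0^1 (x^8 - 4*x^7 + 6*x^6 - 4*x^5 + x^4) dx. Term by term:
    ∫_0^1 x^8 dx = 1/9;  ∫_0^1 -4*x^7 dx = -1/2;  ∫_0^1 6*x^6 dx = 6/7;
    ∫_0^1 -4*x^5 dx = -2/3;  ∫_0^1 x^4 dx = 1/5.
  Sum: 1/9 − 1/2 + 6/7 − 2/3 + 1/5 = 1/630.
  ∫_0^1 (u')² dx = ∫_0^1 (16*x^6 - 48*x^5 + 52*x^4 - 24*x^3 + 4*x^2) dx. Term by term:
    ∫_0^1 16*x^6 dx = 16/7;  ∫_0^1 -48*x^5 dx = -8;  ∫_0^1 52*x^4 dx = 52/5;
    ∫_0^1 -24*x^3 dx = -6;  ∫_0^1 4*x^2 dx = 4/3.
  Sum: 16/7 − 8 + 52/5 − 6 + 4/3 = 2/105.
∫_0^1 u² dx = 1/630, so ||u||_L² = sqrt(70)/210.
∫_0^1 (u')² dx = 2/105, so ||u'||_L² = sqrt(210)/105.
Ratio ||u||_L² / ||u'||_L² = sqrt(3)/6.
Sharp Poincaré constant on H^1_0(0, 1) is C_P = L/π = 1/π, achieved by sin(π·x).
A polynomial bump cannot attain the sharp Poincaré constant (only the first sine eigenfunction does), so the ratio is strictly less than C_P, consistent with ||u||_L² ≤ C_P ||u'||_L².


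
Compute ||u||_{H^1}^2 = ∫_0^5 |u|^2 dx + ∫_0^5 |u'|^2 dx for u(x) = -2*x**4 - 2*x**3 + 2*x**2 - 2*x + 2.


||u||_{H^1}^2 = 136094495/63

The H^1 norm (squared) on an interval (0, L) is
  ||u||_{H^1}^2 = ∫_0^L u(x)^2 dx + ∫_0^L u'(x)^2 dx.
Compute u'(x) = -8*x**3 - 6*x**2 + 4*x - 2.
Then u(x)^2 = 4*x**8 + 8*x**7 - 4*x**6 + 4*x**4 - 16*x**3 + 12*x**2 - 8*x + 4 and u'(x)^2 = 64*x**6 + 96*x**5 - 28*x**4 - 16*x**3 + 40*x**2 - 16*x + 4.
Integrate each monomial from 0 to 5 using ∫_0^5 c·x^n dx = c·5^(n+1)/(n+1):
  ∫_0^5 u(x)^2 dx = ∫_0^5 (4*x^8 + 8*x^7 - 4*x^6 + 4*x^4 - 16*x^3 + 12*x^2 - 8*x + 4) dx. Term by term:
    ∫_0^5 4*x^8 dx = 7812500/9;  ∫_0^5 8*x^7 dx = 390625;  ∫_0^5 -4*x^6 dx = -312500/7;
    ∫_0^5 4*x^4 dx = 2500;  ∫_0^5 -16*x^3 dx = -2500;  ∫_0^5 12*x^2 dx = 500;
    ∫_0^5 -8*x dx = -100;  ∫_0^5 4 dx = 20.
  Sum: 7812500/9 + 390625 − 312500/7 + 2500 − 2500 + 500 − 100 + 20 = 76510835/63.
  ∫_0^5 u'(x)^2 dx = ∫_0^5 (64*x^6 + 96*x^5 - 28*x^4 - 16*x^3 + 40*x^2 - 16*x + 4) dx. Term by term:
    ∫_0^5 64*x^6 dx = 5000000/7;  ∫_0^5 96*x^5 dx = 250000;  ∫_0^5 -28*x^4 dx = -17500;
    ∫_0^5 -16*x^3 dx = -2500;  ∫_0^5 40*x^2 dx = 5000/3;  ∫_0^5 -16*x dx = -200;
    ∫_0^5 4 dx = 20.
  Sum: 5000000/7 + 250000 − 17500 − 2500 + 5000/3 − 200 + 20 = 19861220/21.
Adding: ||u||_{H^1}^2 = 76510835/63 + 19861220/21 = 136094495/63.


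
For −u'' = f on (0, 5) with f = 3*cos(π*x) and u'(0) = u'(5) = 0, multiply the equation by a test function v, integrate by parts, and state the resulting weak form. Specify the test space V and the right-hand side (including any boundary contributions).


V = H^1(0, 5) (no boundary constraint on v; u is determined up to an additive constant); weak form: ∫_0^5 u'v' dx = ∫_0^5 (3*cos(π*x)) v dx for all v ∈ V.

Multiply both sides by a test function v and integrate from 0 to 5:
  ∫_0^5 −u''(x) v(x) dx = ∫_0^5 f(x) v(x) dx.
Integrate the LHS by parts once:
  ∫_0^5 −u'' v dx = −[u'(x) v(x)]_0^5 + ∫_0^5 u'(x) v'(x) dx.
Thus ∫_0^5 u'(x) v'(x) dx = ∫_0^5 f(x) v(x) dx + [u'(x) v(x)]_0^5.
Choose V so that boundary terms are either known or forced to vanish.
u has homogeneous Neumann: u'(0) = u'(5) = 0. So [u' v]_0^5 = 0·v(5) − 0·v(0) = 0 for any v; take V = H^1(0, 5).
Weak formulation: find u (satisfying any essential BC) such that ∫_0^5 u'(x) v'(x) dx = ∫_0^5 f v dx for all v ∈ V (homogeneous Neumann, so boundary terms vanish).
Substituting f(x) = 3*cos(π*x), the right-hand side is ∫_0^5 (3*cos(π*x)) v dx.
Compatibility check (pure Neumann): taking v ≡ 1 ∈ V gives 0 = ∫_0^5 f dx + (0) − (0), i.e. ∫_0^5 f dx must equal u'(0) − u'(5) = 0. Indeed ∫_0^5 (3*cos(π*x)) dx = 0, so the data are compatible. The solution is then unique only up to an additive constant (fix it e.g. by requiring ∫_0^5 u dx = 0).


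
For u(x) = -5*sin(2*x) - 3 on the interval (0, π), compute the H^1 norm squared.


||u||_{H^1(0,π)}^2 = 143*π/2

u'(x) = -10*cos(2*x).
Expand u² and (u')² and integrate term by term on (0, π), using: for integers n ≥ 1, ∫_0^π sin²(nx) dx = ∫_0^π cos²(nx) dx = π/2; for n ≠ n', ∫_0^π sin(nx)sin(n'x) dx = ∫_0^π cos(nx)cos(n'x) dx = 0; and by product-to-sum, ∫_0^π sin(nx)cos(n'x) dx = ½∫_0^π [sin((n+n')x) + sin((n−n')x)] dx, which is 0 when n+n' is even and 2n/(n²−n'²) when n+n' is odd (it need not vanish on (0, π)). For the constant mode: ∫_0^π 1 dx = π, ∫_0^π cos(nx) dx = 0, ∫_0^π sin(nx) dx = (1−(−1)^n)/n.
  u² squared terms: (-3)²·∫1 dx = 9·π = 9*π;  (-5)²·∫sin(2x)² dx = 25·π/2 = 25*π/2.
  u² cross terms: 2·(-3)·(-5)·∫1·sin(2x) dx = 30·(0) = 0.
  So ∫_0^π u² dx = 9*π + 25*π/2 + 0 = 43*π/2.
  (u')² squared terms: (-10)²·∫cos(2x)² dx = 100·π/2 = 50*π.
  So ∫_0^π (u')² dx = 50*π.
||u||_{H^1}^2 = (43*π/2) + (50*π) = 143*π/2.


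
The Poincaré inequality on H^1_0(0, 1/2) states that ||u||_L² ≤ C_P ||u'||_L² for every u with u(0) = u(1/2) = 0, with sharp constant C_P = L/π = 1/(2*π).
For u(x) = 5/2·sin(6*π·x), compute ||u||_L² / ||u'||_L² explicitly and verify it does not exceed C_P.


||u||_L² / ||u'||_L² = 1/(6*π) < C_P = 1/(2*π).

u(x) = 5/2·sin(6*π·x), so u'(x) = 15*π*cos(6*π*x).
Writing u(x) = A·sin(kπx/L) with A = 5/2 and k = 3, use ∫_0^L sin²(kπx/L) dx = L/2 and ∫_0^L cos²(kπx/L) dx = L/2.
u² = 25/4·sin²(6*π·x) and (u')² = 225*π^2·cos²(6*π·x), and each of sin², cos² integrates to L/2 = 1/4 over (0, 1/2).
∫_0^1/2 u² dx = 25/16, so ||u||_L² = 5/4.
∫_0^1/2 (u')² dx = 225*π^2/4, so ||u'||_L² = 15*π/2.
Ratio ||u||_L² / ||u'||_L² = 1/(6*π).
Sharp Poincaré constant on H^1_0(0, 1/2) is C_P = L/π = 1/(2*π), achieved by sin(2*π·x).
This is the k = 3 harmonic; the ratio L/(kπ) is strictly less than C_P = L/π, consistent with the sharp inequality ||u||_L² ≤ C_P ||u'||_L².


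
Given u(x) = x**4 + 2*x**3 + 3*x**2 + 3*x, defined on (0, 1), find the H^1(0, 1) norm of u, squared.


||u||_{H^1}^2 = 7486/63

The H^1 norm (squared) on an interval (0, L) is
  ||u||_{H^1}^2 = ∫_0^L u(x)^2 dx + ∫_0^L u'(x)^2 dx.
Compute u'(x) = 4*x**3 + 6*x**2 + 6*x + 3.
Then u(x)^2 = x**8 + 4*x**7 + 10*x**6 + 18*x**5 + 21*x**4 + 18*x**3 + 9*x**2 and u'(x)^2 = 16*x**6 + 48*x**5 + 84*x**4 + 96*x**3 + 72*x**2 + 36*x + 9.
Integrate each monomial from 0 to 1 using ∫_0^1 c·x^n dx = c·1^(n+1)/(n+1):
  ∫_0^1 u(x)^2 dx = ∫_0^1 (x^8 + 4*x^7 + 10*x^6 + 18*x^5 + 21*x^4 + 18*x^3 + 9*x^2) dx. Term by term:
    ∫_0^1 x^8 dx = 1/9;  ∫_0^1 4*x^7 dx = 1/2;  ∫_0^1 10*x^6 dx = 10/7;
    ∫_0^1 18*x^5 dx = 3;  ∫_0^1 21*x^4 dx = 21/5;  ∫_0^1 18*x^3 dx = 9/2;
    ∫_0^1 9*x^2 dx = 3.
  Sum: 1/9 + 1/2 + 10/7 + 3 + 21/5 + 9/2 + 3 = 5273/315.
  ∫_0^1 u'(x)^2 dx = ∫_0^1 (16*x^6 + 48*x^5 + 84*x^4 + 96*x^3 + 72*x^2 + 36*x + 9) dx. Term by term:
    ∫_0^1 16*x^6 dx = 16/7;  ∫_0^1 48*x^5 dx = 8;  ∫_0^1 84*x^4 dx = 84/5;
    ∫_0^1 96*x^3 dx = 24;  ∫_0^1 72*x^2 dx = 24;  ∫_0^1 36*x dx = 18;
    ∫_0^1 9 dx = 9.
  Sum: 16/7 + 8 + 84/5 + 24 + 24 + 18 + 9 = 3573/35.
Adding: ||u||_{H^1}^2 = 5273/315 + 3573/35 = 7486/63.


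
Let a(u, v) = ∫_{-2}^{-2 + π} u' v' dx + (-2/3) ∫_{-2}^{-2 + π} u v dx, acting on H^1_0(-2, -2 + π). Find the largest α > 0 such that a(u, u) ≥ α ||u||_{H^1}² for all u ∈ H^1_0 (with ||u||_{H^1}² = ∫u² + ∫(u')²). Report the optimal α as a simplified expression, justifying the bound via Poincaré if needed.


α = 1/6

Coercivity of a(·,·) on H^1_0(-2, -2 + π) means a(u, u) ≥ α ||u||_{H^1}² for every u ∈ H^1_0.
The interval has length L = π, and Poincaré/coercivity depend only on L. Here a(u, u) = ∫(u')² + (-2/3)·∫u².
Here c = -2/3 < 0 with |c| < (π/L)² = 1, so coercivity still holds. The condition a(u,u) ≥ α||u||_{H^1}² reads (1−α)∫(u')² ≥ (α−c)∫u². Any admissible α is ≤ 1 (rapidly oscillating u have ∫u²/∫(u')² → 0), and α = 1 would force 0 ≥ (1−c)∫u², impossible since c < 1; so 1−α > 0. By the sharp Poincaré inequality on H^1_0 of an interval of length L, ∫(u')² ≥ (π/L)²∫u² with equality for the first sine mode sin(π(x−x₀)/L) (x₀ the left endpoint), so the inequality holds for all u iff (1−α)(π/L)² ≥ α − c, i.e. α ≤ ((π/L)² + c)/((π/L)² + 1) = (1 + c(L/π)²)/(1 + (L/π)²). (Direct route, valid since c ≤ 0: Poincaré gives c∫u² ≥ c(L/π)²∫(u')², so a(u,u) ≥ (1 + c(L/π)²)∫(u')², while ||u||_{H^1}² ≤ (1 + (L/π)²)∫(u')²; dividing yields the same α.) With (π/L)² = 1 and c = -2/3, the largest admissible constant is α = ((π/L)² + c)/((π/L)² + 1).
Simplifying, α = 1/6.


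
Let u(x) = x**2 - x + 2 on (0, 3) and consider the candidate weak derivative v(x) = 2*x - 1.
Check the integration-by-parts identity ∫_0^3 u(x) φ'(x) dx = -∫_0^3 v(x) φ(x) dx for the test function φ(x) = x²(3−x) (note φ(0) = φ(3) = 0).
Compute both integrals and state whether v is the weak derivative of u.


LHS = -351/20, RHS = -351/20. Yes, v = u' weakly.

u(x) = x**2 - x + 2, classical derivative u'(x) = 2*x - 1.
φ(x) = x²(3−x), so φ'(x) = 3*x*(2 - x).
Note φ(0) = φ(3) = 0, so the boundary term u·φ vanishes.
LHS = ∫_0^3 u(x) φ'(x) dx = ∫_0^3 (-3*x^4 + 9*x^3 - 12*x^2 + 12*x) dx. Term by term:
  ∫_0^3 -3*x^4 dx = -729/5;  ∫_0^3 9*x^3 dx = 729/4;  ∫_0^3 -12*x^2 dx = -108;
  ∫_0^3 12*x dx = 54.
Sum: -729/5 + 729/4 − 108 + 54 = -351/20.
So LHS = -351/20.
∫_0^3 v(x) φ(x) dx = ∫_0^3 (-2*x^4 + 7*x^3 - 3*x^2) dx. Term by term:
  ∫_0^3 -2*x^4 dx = -486/5;  ∫_0^3 7*x^3 dx = 567/4;  ∫_0^3 -3*x^2 dx = -27.
Sum: -486/5 + 567/4 − 27 = 351/20.
So RHS = -∫_0^3 v(x) φ(x) dx = -351/20.
LHS = RHS, so the identity holds for this test φ.
Moreover u is smooth here and v(x) = u'(x) = 2*x - 1 pointwise, so the identity holds for every test function. Hence v is the weak derivative of u.


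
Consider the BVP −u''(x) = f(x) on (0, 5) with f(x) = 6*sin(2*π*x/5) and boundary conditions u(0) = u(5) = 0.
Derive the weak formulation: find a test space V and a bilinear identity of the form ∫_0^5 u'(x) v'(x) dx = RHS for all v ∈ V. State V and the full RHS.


V = H^1_0(0, 5) (so v(0) = v(5) = 0); weak form: ∫_0^5 u'v' dx = ∫_0^5 (6*sin(2*π*x/5)) v dx for all v ∈ V.

Multiply both sides by a test function v and integrate from 0 to 5:
  ∫_0^5 −u''(x) v(x) dx = ∫_0^5 f(x) v(x) dx.
Integrate the LHS by parts once:
  ∫_0^5 −u'' v dx = −[u'(x) v(x)]_0^5 + ∫_0^5 u'(x) v'(x) dx.
Thus ∫_0^5 u'(x) v'(x) dx = ∫_0^5 f(x) v(x) dx + [u'(x) v(x)]_0^5.
Choose V so that boundary terms are either known or forced to vanish.
u is Dirichlet: u(0) = u(5) = 0. Let V = H^1_0(0, 5); then v(0) = v(5) = 0, and [u' v]_0^5 = 0.
Weak formulation: find u (satisfying any essential BC) such that ∫_0^5 u'(x) v'(x) dx = ∫_0^5 f v dx for all v ∈ V.
Substituting f(x) = 6*sin(2*π*x/5), the right-hand side is ∫_0^5 (6*sin(2*π*x/5)) v dx.


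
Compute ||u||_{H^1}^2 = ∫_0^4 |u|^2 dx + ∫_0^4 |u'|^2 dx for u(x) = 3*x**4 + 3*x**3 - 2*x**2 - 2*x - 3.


||u||_{H^1}^2 = 89687476/105

The H^1 norm (squared) on an interval (0, L) is
  ||u||_{H^1}^2 = ∫_0^L u(x)^2 dx + ∫_0^L u'(x)^2 dx.
Compute u'(x) = 12*x**3 + 9*x**2 - 4*x - 2.
Then u(x)^2 = 9*x**8 + 18*x**7 - 3*x**6 - 24*x**5 - 26*x**4 - 10*x**3 + 16*x**2 + 12*x + 9 and u'(x)^2 = 144*x**6 + 216*x**5 - 15*x**4 - 120*x**3 - 20*x**2 + 16*x + 4.
Integrate each monomial from 0 to 4 using ∫_0^4 c·x^n dx = c·4^(n+1)/(n+1):
  ∫_0^4 u(x)^2 dx = ∫_0^4 (9*x^8 + 18*x^7 - 3*x^6 - 24*x^5 - 26*x^4 - 10*x^3 + 16*x^2 + 12*x + 9) dx. Term by term:
    ∫_0^4 9*x^8 dx = 262144;  ∫_0^4 18*x^7 dx = 147456;  ∫_0^4 -3*x^6 dx = -49152/7;
    ∫_0^4 -24*x^5 dx = -16384;  ∫_0^4 -26*x^4 dx = -26624/5;  ∫_0^4 -10*x^3 dx = -640;
    ∫_0^4 16*x^2 dx = 1024/3;  ∫_0^4 12*x dx = 96;  ∫_0^4 9 dx = 36.
  Sum: 262144 + 147456 − 49152/7 − 16384 − 26624/5 − 640 + 1024/3 + 96 + 36 = 39973796/105.
  ∫_0^4 u'(x)^2 dx = ∫_0^4 (144*x^6 + 216*x^5 - 15*x^4 - 120*x^3 - 20*x^2 + 16*x + 4) dx. Term by term:
    ∫_0^4 144*x^6 dx = 2359296/7;  ∫_0^4 216*x^5 dx = 147456;  ∫_0^4 -15*x^4 dx = -3072;
    ∫_0^4 -120*x^3 dx = -7680;  ∫_0^4 -20*x^2 dx = -1280/3;  ∫_0^4 16*x dx = 128;
    ∫_0^4 4 dx = 16.
  Sum: 2359296/7 + 147456 − 3072 − 7680 − 1280/3 + 128 + 16 = 9942736/21.
Adding: ||u||_{H^1}^2 = 39973796/105 + 9942736/21 = 89687476/105.


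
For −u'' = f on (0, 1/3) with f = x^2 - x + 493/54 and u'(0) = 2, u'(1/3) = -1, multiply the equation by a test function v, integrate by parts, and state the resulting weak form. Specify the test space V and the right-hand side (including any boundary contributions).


V = H^1(0, 1/3) (v unrestricted at boundary; u is determined up to an additive constant); weak form: ∫_0^1/3 u'v' dx = ∫_0^1/3 (x^2 - x + 493/54) v dx − v(1/3) − 2·v(0) for all v ∈ V.

Multiply both sides by a test function v and integrate from 0 to 1/3:
  ∫_0^1/3 −u''(x) v(x) dx = ∫_0^1/3 f(x) v(x) dx.
Integrate the LHS by parts once:
  ∫_0^1/3 −u'' v dx = −[u'(x) v(x)]_0^1/3 + ∫_0^1/3 u'(x) v'(x) dx.
Thus ∫_0^1/3 u'(x) v'(x) dx = ∫_0^1/3 f(x) v(x) dx + [u'(x) v(x)]_0^1/3.
Choose V so that boundary terms are either known or forced to vanish.
u has inhomogeneous Neumann u'(0) = 2, u'(1/3) = -1. [u' v]_0^1/3 = (-1)·v(1/3) − (2)·v(0) = − v(1/3) − 2·v(0). Take V = H^1(0, 1/3); boundary term becomes part of RHS.
Weak formulation: find u (satisfying any essential BC) such that ∫_0^1/3 u'(x) v'(x) dx = ∫_0^1/3 f v dx − v(1/3) − 2·v(0) for all v ∈ V (Neumann data are natural BCs: they enter the RHS as boundary terms).
Substituting f(x) = x^2 - x + 493/54, the right-hand side is ∫_0^1/3 (x^2 - x + 493/54) v dx − v(1/3) − 2·v(0).
Compatibility check (pure Neumann): taking v ≡ 1 ∈ V gives 0 = ∫_0^1/3 f dx + (-1) − (2), i.e. ∫_0^1/3 f dx must equal u'(0) − u'(1/3) = 3. Indeed ∫_0^1/3 (x^2 - x + 493/54) dx = 3, so the data are compatible. The solution is then unique only up to an additive constant (fix it e.g. by requiring ∫_0^1/3 u dx = 0).


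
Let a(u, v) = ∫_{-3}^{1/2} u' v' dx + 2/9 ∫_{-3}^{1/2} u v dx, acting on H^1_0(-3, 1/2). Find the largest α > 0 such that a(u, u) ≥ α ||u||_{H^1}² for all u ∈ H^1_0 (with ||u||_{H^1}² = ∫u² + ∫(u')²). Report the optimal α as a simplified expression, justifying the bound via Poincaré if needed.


α = 2*(49 + 18*π^2)/(9*(4*π^2 + 49))

Coercivity of a(·,·) on H^1_0(-3, 1/2) means a(u, u) ≥ α ||u||_{H^1}² for every u ∈ H^1_0.
The interval has length L = 7/2, and Poincaré/coercivity depend only on L. Here a(u, u) = ∫(u')² + (2/9)·∫u².
Here 0 < c = 2/9 < 1. The condition a(u,u) ≥ α||u||_{H^1}² reads (1−α)∫(u')² ≥ (α−c)∫u². Any admissible α is ≤ 1 (rapidly oscillating u have ∫u²/∫(u')² → 0), and α = 1 would force 0 ≥ (1−c)∫u², impossible since c < 1; so 1−α > 0. By the sharp Poincaré inequality on H^1_0 of an interval of length L, ∫(u')² ≥ (π/L)²∫u² with equality for the first sine mode sin(π(x−x₀)/L) (x₀ the left endpoint), so the inequality holds for all u iff (1−α)(π/L)² ≥ α − c, i.e. α ≤ ((π/L)² + c)/((π/L)² + 1) = (1 + c(L/π)²)/(1 + (L/π)²). With (π/L)² = 4*π^2/49 and c = 2/9, the largest admissible constant is α = ((π/L)² + c)/((π/L)² + 1).
Simplifying, α = 2*(49 + 18*π^2)/(9*(4*π^2 + 49)).


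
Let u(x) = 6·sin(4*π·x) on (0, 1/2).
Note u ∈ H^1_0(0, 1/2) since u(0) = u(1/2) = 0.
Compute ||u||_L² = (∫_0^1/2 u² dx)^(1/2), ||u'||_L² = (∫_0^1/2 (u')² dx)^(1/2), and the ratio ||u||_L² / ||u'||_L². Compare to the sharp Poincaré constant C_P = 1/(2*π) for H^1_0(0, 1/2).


||u||_L² / ||u'||_L² = 1/(4*π) < C_P = 1/(2*π).

u(x) = 6·sin(4*π·x), so u'(x) = 24*π*cos(4*π*x).
Writing u(x) = A·sin(kπx/L) with A = 6 and k = 2, use ∫_0^L sin²(kπx/L) dx = L/2 and ∫_0^L cos²(kπx/L) dx = L/2.
u² = 36·sin²(4*π·x) and (u')² = 576*π^2·cos²(4*π·x), and each of sin², cos² integrates to L/2 = 1/4 over (0, 1/2).
∫_0^1/2 u² dx = 9, so ||u||_L² = 3.
∫_0^1/2 (u')² dx = 144*π^2, so ||u'||_L² = 12*π.
Ratio ||u||_L² / ||u'||_L² = 1/(4*π).
Sharp Poincaré constant on H^1_0(0, 1/2) is C_P = L/π = 1/(2*π), achieved by sin(2*π·x).
This is the k = 2 harmonic; the ratio L/(kπ) is strictly less than C_P = L/π, consistent with the sharp inequality ||u||_L² ≤ C_P ||u'||_L².


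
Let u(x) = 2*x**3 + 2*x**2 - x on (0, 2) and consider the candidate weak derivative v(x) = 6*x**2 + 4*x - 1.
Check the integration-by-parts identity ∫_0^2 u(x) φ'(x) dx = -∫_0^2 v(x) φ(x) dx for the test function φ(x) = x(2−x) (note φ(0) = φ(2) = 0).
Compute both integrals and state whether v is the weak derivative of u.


LHS = -68/5, RHS = -68/5. Yes, v = u' weakly.

u(x) = 2*x**3 + 2*x**2 - x, classical derivative u'(x) = 6*x**2 + 4*x - 1.
φ(x) = x(2−x), so φ'(x) = 2 - 2*x.
Note φ(0) = φ(2) = 0, so the boundary term u·φ vanishes.
LHS = ∫_0^2 u(x) φ'(x) dx = ∫_0^2 (-4*x^4 + 6*x^2 - 2*x) dx. Term by term:
  ∫_0^2 -4*x^4 dx = -128/5;  ∫_0^2 6*x^2 dx = 16;  ∫_0^2 -2*x dx = -4.
Sum: -128/5 + 16 − 4 = -68/5.
So LHS = -68/5.
∫_0^2 v(x) φ(x) dx = ∫_0^2 (-6*x^4 + 8*x^3 + 9*x^2 - 2*x) dx. Term by term:
  ∫_0^2 -6*x^4 dx = -192/5;  ∫_0^2 8*x^3 dx = 32;  ∫_0^2 9*x^2 dx = 24;
  ∫_0^2 -2*x dx = -4.
Sum: -192/5 + 32 + 24 − 4 = 68/5.
So RHS = -∫_0^2 v(x) φ(x) dx = -68/5.
LHS = RHS, so the identity holds for this test φ.
Moreover u is smooth here and v(x) = u'(x) = 6*x**2 + 4*x - 1 pointwise, so the identity holds for every test function. Hence v is the weak derivative of u.


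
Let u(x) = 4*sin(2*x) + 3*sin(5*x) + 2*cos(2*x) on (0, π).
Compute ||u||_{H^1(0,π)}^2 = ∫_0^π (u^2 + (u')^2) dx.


||u||_{H^1(0,π)}^2 = 200/7 + 167*π

u'(x) = -4*sin(2*x) + 8*cos(2*x) + 15*cos(5*x).
Expand u² and (u')² and integrate term by term on (0, π), using: for integers n ≥ 1, ∫_0^π sin²(nx) dx = ∫_0^π cos²(nx) dx = π/2; for n ≠ n', ∫_0^π sin(nx)sin(n'x) dx = ∫_0^π cos(nx)cos(n'x) dx = 0; and by product-to-sum, ∫_0^π sin(nx)cos(n'x) dx = ½∫_0^π [sin((n+n')x) + sin((n−n')x)] dx, which is 0 when n+n' is even and 2n/(n²−n'²) when n+n' is odd (it need not vanish on (0, π)).
  u² squared terms: (2)²·∫cos(2x)² dx = 4·π/2 = 2*π;  (3)²·∫sin(5x)² dx = 9·π/2 = 9*π/2;  (4)²·∫sin(2x)² dx = 16·π/2 = 8*π.
  u² cross terms: 2·(2)·(3)·∫cos(2x)·sin(5x) dx = 12·(10/21) = 40/7;  2·(2)·(4)·∫cos(2x)·sin(2x) dx = 16·(0) = 0;  2·(3)·(4)·∫sin(5x)·sin(2x) dx = 24·(0) = 0.
  So ∫_0^π u² dx = 2*π + 9*π/2 + 8*π + 40/7 + 0 + 0 = 40/7 + 29*π/2.
  (u')² squared terms: (-4)²·∫sin(2x)² dx = 16·π/2 = 8*π;  (8)²·∫cos(2x)² dx = 64·π/2 = 32*π;  (15)²·∫cos(5x)² dx = 225·π/2 = 225*π/2.
  (u')² cross terms: 2·(-4)·(8)·∫sin(2x)·cos(2x) dx = -64·(0) = 0;  2·(-4)·(15)·∫sin(2x)·cos(5x) dx = -120·(-4/21) = 160/7;  2·(8)·(15)·∫cos(2x)·cos(5x) dx = 240·(0) = 0.
  So ∫_0^π (u')² dx = 8*π + 32*π + 225*π/2 + 0 + 160/7 + 0 = 160/7 + 305*π/2.
||u||_{H^1}^2 = (40/7 + 29*π/2) + (160/7 + 305*π/2) = 200/7 + 167*π.


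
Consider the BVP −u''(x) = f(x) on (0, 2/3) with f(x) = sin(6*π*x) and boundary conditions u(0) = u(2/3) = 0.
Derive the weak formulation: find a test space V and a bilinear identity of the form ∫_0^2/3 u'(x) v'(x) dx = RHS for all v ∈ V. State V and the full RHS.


V = H^1_0(0, 2/3) (so v(0) = v(2/3) = 0); weak form: ∫_0^2/3 u'v' dx = ∫_0^2/3 (sin(6*π*x)) v dx for all v ∈ V.

Multiply both sides by a test function v and integrate from 0 to 2/3:
  ∫_0^2/3 −u''(x) v(x) dx = ∫_0^2/3 f(x) v(x) dx.
Integrate the LHS by parts once:
  ∫_0^2/3 −u'' v dx = −[u'(x) v(x)]_0^2/3 + ∫_0^2/3 u'(x) v'(x) dx.
Thus ∫_0^2/3 u'(x) v'(x) dx = ∫_0^2/3 f(x) v(x) dx + [u'(x) v(x)]_0^2/3.
Choose V so that boundary terms are either known or forced to vanish.
u is Dirichlet: u(0) = u(2/3) = 0. Let V = H^1_0(0, 2/3); then v(0) = v(2/3) = 0, and [u' v]_0^2/3 = 0.
Weak formulation: find u (satisfying any essential BC) such that ∫_0^2/3 u'(x) v'(x) dx = ∫_0^2/3 f v dx for all v ∈ V.
Substituting f(x) = sin(6*π*x), the right-hand side is ∫_0^2/3 (sin(6*π*x)) v dx.


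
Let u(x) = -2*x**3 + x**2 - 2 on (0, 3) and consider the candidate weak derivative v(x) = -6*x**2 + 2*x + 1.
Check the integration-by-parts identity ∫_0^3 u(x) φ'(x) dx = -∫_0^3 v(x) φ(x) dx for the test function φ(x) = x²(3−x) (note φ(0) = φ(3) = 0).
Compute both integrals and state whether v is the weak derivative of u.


LHS = 243/2, RHS = 459/4. No, v is not the weak derivative of u.

u(x) = -2*x**3 + x**2 - 2, classical derivative u'(x) = -6*x**2 + 2*x.
φ(x) = x²(3−x), so φ'(x) = 3*x*(2 - x).
Note φ(0) = φ(3) = 0, so the boundary term u·φ vanishes.
LHS = ∫_0^3 u(x) φ'(x) dx = ∫_0^3 (6*x^5 - 15*x^4 + 6*x^3 + 6*x^2 - 12*x) dx. Term by term:
  ∫_0^3 6*x^5 dx = 729;  ∫_0^3 -15*x^4 dx = -729;  ∫_0^3 6*x^3 dx = 243/2;
  ∫_0^3 6*x^2 dx = 54;  ∫_0^3 -12*x dx = -54.
Sum: 729 − 729 + 243/2 + 54 − 54 = 243/2.
So LHS = 243/2.
∫_0^3 v(x) φ(x) dx = ∫_0^3 (6*x^5 - 20*x^4 + 5*x^3 + 3*x^2) dx. Term by term:
  ∫_0^3 6*x^5 dx = 729;  ∫_0^3 -20*x^4 dx = -972;  ∫_0^3 5*x^3 dx = 405/4;
  ∫_0^3 3*x^2 dx = 27.
Sum: 729 − 972 + 405/4 + 27 = -459/4.
So RHS = -∫_0^3 v(x) φ(x) dx = 459/4.
LHS − RHS = 27/4 ≠ 0, so the identity fails.
(For a valid weak derivative the identity must hold for EVERY test function, in particular this one. The failure shows v is NOT the weak derivative of u.)
Correct weak derivative would be u'(x) = -6*x**2 + 2*x.


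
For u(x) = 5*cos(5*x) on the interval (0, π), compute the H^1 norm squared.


||u||_{H^1(0,π)}^2 = 325*π

u'(x) = -25*sin(5*x).
Expand u² and (u')² and integrate term by term on (0, π), using: for integers n ≥ 1, ∫_0^π sin²(nx) dx = ∫_0^π cos²(nx) dx = π/2; for n ≠ n', ∫_0^π sin(nx)sin(n'x) dx = ∫_0^π cos(nx)cos(n'x) dx = 0; and by product-to-sum, ∫_0^π sin(nx)cos(n'x) dx = ½∫_0^π [sin((n+n')x) + sin((n−n')x)] dx, which is 0 when n+n' is even and 2n/(n²−n'²) when n+n' is odd (it need not vanish on (0, π)).
  u² squared terms: (5)²·∫cos(5x)² dx = 25·π/2 = 25*π/2.
  So ∫_0^π u² dx = 25*π/2.
  (u')² squared terms: (-25)²·∫sin(5x)² dx = 625·π/2 = 625*π/2.
  So ∫_0^π (u')² dx = 625*π/2.
||u||_{H^1}^2 = (25*π/2) + (625*π/2) = 325*π.


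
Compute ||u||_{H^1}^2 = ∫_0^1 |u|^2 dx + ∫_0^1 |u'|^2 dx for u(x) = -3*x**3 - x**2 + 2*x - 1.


||u||_{H^1}^2 = 677/42

The H^1 norm (squared) on an interval (0, L) is
  ||u||_{H^1}^2 = ∫_0^L u(x)^2 dx + ∫_0^L u'(x)^2 dx.
Compute u'(x) = -9*x**2 - 2*x + 2.
Then u(x)^2 = 9*x**6 + 6*x**5 - 11*x**4 + 2*x**3 + 6*x**2 - 4*x + 1 and u'(x)^2 = 81*x**4 + 36*x**3 - 32*x**2 - 8*x + 4.
Integrate each monomial from 0 to 1 using ∫_0^1 c·x^n dx = c·1^(n+1)/(n+1):
  ∫_0^1 u(x)^2 dx = ∫_0^1 (9*x^6 + 6*x^5 - 11*x^4 + 2*x^3 + 6*x^2 - 4*x + 1) dx. Term by term:
    ∫_0^1 9*x^6 dx = 9/7;  ∫_0^1 6*x^5 dx = 1;  ∫_0^1 -11*x^4 dx = -11/5;
    ∫_0^1 2*x^3 dx = 1/2;  ∫_0^1 6*x^2 dx = 2;  ∫_0^1 -4*x dx = -2;
    ∫_0^1 1 dx = 1.
  Sum: 9/7 + 1 − 11/5 + 1/2 + 2 − 2 + 1 = 111/70.
  ∫_0^1 u'(x)^2 dx = ∫_0^1 (81*x^4 + 36*x^3 - 32*x^2 - 8*x + 4) dx. Term by term:
    ∫_0^1 81*x^4 dx = 81/5;  ∫_0^1 36*x^3 dx = 9;  ∫_0^1 -32*x^2 dx = -32/3;
    ∫_0^1 -8*x dx = -4;  ∫_0^1 4 dx = 4.
  Sum: 81/5 + 9 − 32/3 − 4 + 4 = 218/15.
Adding: ||u||_{H^1}^2 = 111/70 + 218/15 = 677/42.


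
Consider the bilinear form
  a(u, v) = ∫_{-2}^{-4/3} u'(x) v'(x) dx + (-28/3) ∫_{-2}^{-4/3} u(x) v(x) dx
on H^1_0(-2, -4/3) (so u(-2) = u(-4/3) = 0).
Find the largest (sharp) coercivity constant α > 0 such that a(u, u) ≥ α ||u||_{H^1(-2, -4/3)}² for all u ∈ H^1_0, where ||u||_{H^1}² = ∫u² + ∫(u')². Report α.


α = (-112 + 27*π^2)/(3*(4 + 9*π^2))

Coercivity of a(·,·) on H^1_0(-2, -4/3) means a(u, u) ≥ α ||u||_{H^1}² for every u ∈ H^1_0.
The interval has length L = 2/3, and Poincaré/coercivity depend only on L. Here a(u, u) = ∫(u')² + (-28/3)·∫u².
Here c = -28/3 < 0 with |c| < (π/L)² = 9*π^2/4, so coercivity still holds. The condition a(u,u) ≥ α||u||_{H^1}² reads (1−α)∫(u')² ≥ (α−c)∫u². Any admissible α is ≤ 1 (rapidly oscillating u have ∫u²/∫(u')² → 0), and α = 1 would force 0 ≥ (1−c)∫u², impossible since c < 1; so 1−α > 0. By the sharp Poincaré inequality on H^1_0 of an interval of length L, ∫(u')² ≥ (π/L)²∫u² with equality for the first sine mode sin(π(x−x₀)/L) (x₀ the left endpoint), so the inequality holds for all u iff (1−α)(π/L)² ≥ α − c, i.e. α ≤ ((π/L)² + c)/((π/L)² + 1) = (1 + c(L/π)²)/(1 + (L/π)²). (Direct route, valid since c ≤ 0: Poincaré gives c∫u² ≥ c(L/π)²∫(u')², so a(u,u) ≥ (1 + c(L/π)²)∫(u')², while ||u||_{H^1}² ≤ (1 + (L/π)²)∫(u')²; dividing yields the same α.) With (π/L)² = 9*π^2/4 and c = -28/3, the largest admissible constant is α = ((π/L)² + c)/((π/L)² + 1).
Simplifying, α = (-112 + 27*π^2)/(3*(4 + 9*π^2)).


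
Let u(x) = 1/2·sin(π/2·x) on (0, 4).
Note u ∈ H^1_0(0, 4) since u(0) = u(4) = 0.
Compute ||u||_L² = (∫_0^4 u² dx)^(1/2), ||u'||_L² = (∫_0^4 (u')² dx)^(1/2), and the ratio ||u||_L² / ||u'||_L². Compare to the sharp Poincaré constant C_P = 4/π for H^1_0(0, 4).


||u||_L² / ||u'||_L² = 2/π < C_P = 4/π.

u(x) = 1/2·sin(π/2·x), so u'(x) = π*cos(π*x/2)/4.
Writing u(x) = A·sin(kπx/L) with A = 1/2 and k = 2, use ∫_0^L sin²(kπx/L) dx = L/2 and ∫_0^L cos²(kπx/L) dx = L/2.
u² = 1/4·sin²(π/2·x) and (u')² = π^2/16·cos²(π/2·x), and each of sin², cos² integrates to L/2 = 2 over (0, 4).
∫_0^4 u² dx = 1/2, so ||u||_L² = sqrt(2)/2.
∫_0^4 (u')² dx = π^2/8, so ||u'||_L² = sqrt(2)*π/4.
Ratio ||u||_L² / ||u'||_L² = 2/π.
Sharp Poincaré constant on H^1_0(0, 4) is C_P = L/π = 4/π, achieved by sin(π/4·x).
This is the k = 2 harmonic; the ratio L/(kπ) is strictly less than C_P = L/π, consistent with the sharp inequality ||u||_L² ≤ C_P ||u'||_L².


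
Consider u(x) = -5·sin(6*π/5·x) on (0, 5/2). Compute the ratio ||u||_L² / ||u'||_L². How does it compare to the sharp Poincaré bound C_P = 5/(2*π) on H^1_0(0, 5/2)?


||u||_L² / ||u'||_L² = 5/(6*π) < C_P = 5/(2*π).

u(x) = -5·sin(6*π/5·x), so u'(x) = -6*π*cos(6*π*x/5).
Writing u(x) = A·sin(kπx/L) with A = -5 and k = 3, use ∫_0^L sin²(kπx/L) dx = L/2 and ∫_0^L cos²(kπx/L) dx = L/2.
u² = 25·sin²(6*π/5·x) and (u')² = 36*π^2·cos²(6*π/5·x), and each of sin², cos² integrates to L/2 = 5/4 over (0, 5/2).
∫_0^5/2 u² dx = 125/4, so ||u||_L² = 5*sqrt(5)/2.
∫_0^5/2 (u')² dx = 45*π^2, so ||u'||_L² = 3*sqrt(5)*π.
Ratio ||u||_L² / ||u'||_L² = 5/(6*π).
Sharp Poincaré constant on H^1_0(0, 5/2) is C_P = L/π = 5/(2*π), achieved by sin(2*π/5·x).
This is the k = 3 harmonic; the ratio L/(kπ) is strictly less than C_P = L/π, consistent with the sharp inequality ||u||_L² ≤ C_P ||u'||_L².


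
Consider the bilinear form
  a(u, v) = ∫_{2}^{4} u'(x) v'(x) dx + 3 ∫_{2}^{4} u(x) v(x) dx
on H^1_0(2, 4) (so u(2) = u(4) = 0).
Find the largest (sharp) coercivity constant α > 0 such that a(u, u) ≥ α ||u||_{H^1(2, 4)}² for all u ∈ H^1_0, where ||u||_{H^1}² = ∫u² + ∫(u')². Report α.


α = 1

Coercivity of a(·,·) on H^1_0(2, 4) means a(u, u) ≥ α ||u||_{H^1}² for every u ∈ H^1_0.
The interval has length L = 2, and Poincaré/coercivity depend only on L. Here a(u, u) = ∫(u')² + (3)·∫u².
Here c = 3 ≥ 1, so a(u,u) = ∫(u')² + c∫u² ≥ ∫(u')² + ∫u² = ||u||_{H^1}², i.e. α = 1 works. No larger α is possible: a(u,u) ≥ α||u||_{H^1}² means (1−α)∫(u')² ≥ (α−c)∫u², and for the modes u_n = sin(nπ(x−x₀)/L) (x₀ the left endpoint) one has ∫u_n²/∫(u_n')² = (L/(nπ))² → 0, so a(u_n,u_n)/||u_n||_{H^1}² → 1. Hence the optimal constant is α = 1.
Therefore α = 1.


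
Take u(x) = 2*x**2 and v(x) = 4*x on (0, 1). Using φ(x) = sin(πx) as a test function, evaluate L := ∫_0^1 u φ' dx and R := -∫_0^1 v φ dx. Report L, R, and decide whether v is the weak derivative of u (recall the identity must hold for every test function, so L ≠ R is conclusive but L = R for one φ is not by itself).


LHS = -4/π, RHS = -4/π. Yes, v = u' weakly.

u(x) = 2*x**2, classical derivative u'(x) = 4*x.
φ(x) = sin(πx), so φ'(x) = π*cos(π*x).
Note φ(0) = φ(1) = 0, so the boundary term u·φ vanishes.
LHS = ∫_0^1 u(x) φ'(x) dx = ∫_0^1 (2*π*x^2*cos(π*x)) dx. Term by term:
  ∫_0^1 2*π*x^2*cos(π*x) dx = -4/π.
So LHS = -4/π.
∫_0^1 v(x) φ(x) dx = ∫_0^1 (4*x*sin(π*x)) dx. Term by term:
  ∫_0^1 4*x*sin(π*x) dx = 4/π.
So RHS = -∫_0^1 v(x) φ(x) dx = -4/π.
LHS = RHS, so the identity holds for this test φ.
Moreover u is smooth here and v(x) = u'(x) = 4*x pointwise, so the identity holds for every test function. Hence v is the weak derivative of u.


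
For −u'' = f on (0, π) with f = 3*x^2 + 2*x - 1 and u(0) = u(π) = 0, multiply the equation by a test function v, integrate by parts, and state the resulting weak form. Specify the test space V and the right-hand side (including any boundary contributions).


V = H^1_0(0, π) (so v(0) = v(π) = 0); weak form: ∫_0^π u'v' dx = ∫_0^π (3*x^2 + 2*x - 1) v dx for all v ∈ V.

Multiply both sides by a test function v and integrate from 0 to π:
  ∫_0^π −u''(x) v(x) dx = ∫_0^π f(x) v(x) dx.
Integrate the LHS by parts once:
  ∫_0^π −u'' v dx = −[u'(x) v(x)]_0^π + ∫_0^π u'(x) v'(x) dx.
Thus ∫_0^π u'(x) v'(x) dx = ∫_0^π f(x) v(x) dx + [u'(x) v(x)]_0^π.
Choose V so that boundary terms are either known or forced to vanish.
u is Dirichlet: u(0) = u(π) = 0. Let V = H^1_0(0, π); then v(0) = v(π) = 0, and [u' v]_0^π = 0.
Weak formulation: find u (satisfying any essential BC) such that ∫_0^π u'(x) v'(x) dx = ∫_0^π f v dx for all v ∈ V.
Substituting f(x) = 3*x^2 + 2*x - 1, the right-hand side is ∫_0^π (3*x^2 + 2*x - 1) v dx.
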